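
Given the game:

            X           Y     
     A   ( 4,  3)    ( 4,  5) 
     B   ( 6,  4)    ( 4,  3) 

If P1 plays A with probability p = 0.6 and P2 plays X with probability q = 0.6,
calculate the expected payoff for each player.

E[P1] = 4.48, E[P2] = 3.72

Work:
E[P1] = p·q·π₁(A,X) + p·(1-q)·π₁(A,Y) + (1-p)·q·π₁(B,X) + (1-p)·(1-q)·π₁(B,Y)
= 0.6·0.6·4 + 0.6·0.4·4 + 0.4·0.6·6 + 0.4·0.4·4
= 4.48

E[P2] = 3.72 (similar calculation)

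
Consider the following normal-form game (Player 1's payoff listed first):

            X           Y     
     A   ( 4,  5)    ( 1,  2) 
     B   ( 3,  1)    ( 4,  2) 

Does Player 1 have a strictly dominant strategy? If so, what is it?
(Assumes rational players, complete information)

No strictly dominant strategy exists for Player 1

Work:
A strategy strictly dominates another if it gives a strictly higher payoff against every opponent action. Compare each pair of P1's strategies column-by-column:
  A vs B: [4 vs 3, 1 vs 4] → A does not strictly dominate B (column Y: 1 ≤ 4)
  B vs A: [3 vs 4, 4 vs 1] → B does not strictly dominate A (column X: 3 ≤ 4)
No single strategy strictly dominates all others → no strictly dominant strategy.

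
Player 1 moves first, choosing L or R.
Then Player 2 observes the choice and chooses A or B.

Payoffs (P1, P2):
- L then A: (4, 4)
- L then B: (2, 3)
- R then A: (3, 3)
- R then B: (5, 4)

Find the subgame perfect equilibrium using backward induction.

P1 plays R, P2 plays A after L and B after R; Payoff (5, 4)

Work:
Backward induction:
After L: P2 chooses A → P1 gets 4
After R: P2 chooses B → P1 gets 5
P1 chooses R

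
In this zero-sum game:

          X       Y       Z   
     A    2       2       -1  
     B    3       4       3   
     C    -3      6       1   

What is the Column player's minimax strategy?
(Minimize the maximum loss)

Column should play X or Z (all achieve the minimum), value = 3

Work:
Column player minimizes Row's maximum payoff:
Column X: max payoff to Row = 3
Column Y: max payoff to Row = 6
Column Z: max payoff to Row = 3
Minimum is 3, achieved by columns X, Z (tied).
Each of X or Z is a minimax strategy.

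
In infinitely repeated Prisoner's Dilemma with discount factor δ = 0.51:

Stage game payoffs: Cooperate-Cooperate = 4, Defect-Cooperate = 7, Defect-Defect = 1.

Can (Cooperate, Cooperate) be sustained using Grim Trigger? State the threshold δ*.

δ* = 0.5; since δ = 0.51 ≥ 0.5, cooperation can be sustained

Work:
For Grim Trigger:
Cooperate forever: 4/(1-δ)
Defect then punished: 7 + 1·δ/(1-δ)
Need: 4/(1-δ) ≥ 7 + 1·δ/(1-δ)
Solving: δ ≥ (T-R)/(T-P) = (7-4)/(7-1) = 0.5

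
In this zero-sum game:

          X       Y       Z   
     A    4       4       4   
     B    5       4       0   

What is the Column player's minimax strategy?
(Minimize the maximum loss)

Column should play Y or Z (all achieve the minimum), value = 4

Work:
Column player minimizes Row's maximum payoff:
Column X: max payoff to Row = 5
Column Y: max payoff to Row = 4
Column Z: max payoff to Row = 4
Minimum is 4, achieved by columns Y, Z (tied).
Each of Y or Z is a minimax strategy.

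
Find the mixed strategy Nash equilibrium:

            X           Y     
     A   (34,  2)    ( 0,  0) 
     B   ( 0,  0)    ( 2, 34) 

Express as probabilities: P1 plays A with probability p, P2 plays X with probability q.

p = 0.9444, q = 0.0556

Work:
Find probabilities that make opponent indifferent:
P2 chooses q to make P1 indifferent between A and B
P1 chooses p to make P2 indifferent between X and Y
Mixed NE: P1 plays (A: 0.9444, B: 0.0556), P2 plays (X: 0.0556, Y: 0.9444)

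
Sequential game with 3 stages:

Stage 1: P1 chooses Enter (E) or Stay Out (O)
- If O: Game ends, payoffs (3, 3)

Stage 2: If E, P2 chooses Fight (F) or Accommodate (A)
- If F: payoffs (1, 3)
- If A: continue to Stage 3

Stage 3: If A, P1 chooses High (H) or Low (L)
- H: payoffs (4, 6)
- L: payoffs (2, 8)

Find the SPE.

SPE: (E, A, H); Outcome (4, 6)

Work:
Stage 3: P1 chooses H (4 vs 2)
Stage 2: P2: F->3, A->6 (anticipating H). Choose A
Stage 1: P1: O->3, E->4 (anticipating A, H). Choose E
SPE path: E -> A -> H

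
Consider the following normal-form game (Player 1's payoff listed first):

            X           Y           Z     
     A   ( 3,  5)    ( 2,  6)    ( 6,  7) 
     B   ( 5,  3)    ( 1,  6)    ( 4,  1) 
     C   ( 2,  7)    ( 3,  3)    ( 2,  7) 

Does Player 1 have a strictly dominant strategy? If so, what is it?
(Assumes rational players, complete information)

No strictly dominant strategy exists for Player 1

Work:
A strategy strictly dominates another if it gives a strictly higher payoff against every opponent action. Compare each pair of P1's strategies column-by-column:
  A vs B: [3 vs 5, 2 vs 1, 6 vs 4] → A does not strictly dominate B (column X: 3 ≤ 5)
  A vs C: [3 vs 2, 2 vs 3, 6 vs 2] → A does not strictly dominate C (column Y: 2 ≤ 3)
  B vs A: [5 vs 3, 1 vs 2, 4 vs 6] → B does not strictly dominate A (column Y: 1 ≤ 2)
  B vs C: [5 vs 2, 1 vs 3, 4 vs 2] → B does not strictly dominate C (column Y: 1 ≤ 3)
  C vs A: [2 vs 3, 3 vs 2, 2 vs 6] → C does not strictly dominate A (column X: 2 ≤ 3)
  C vs B: [2 vs 5, 3 vs 1, 2 vs 4] → C does not strictly dominate B (column X: 2 ≤ 5)
No single strategy strictly dominates all others → no strictly dominant strategy.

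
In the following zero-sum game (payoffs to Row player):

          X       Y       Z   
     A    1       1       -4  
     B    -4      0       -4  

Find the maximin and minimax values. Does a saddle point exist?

Maximin = -4, Minimax = -4, Saddle: True

Work:
Row minimums: [-4, -4] → maximin = -4
Column maximums: [1, 1, -4] → minimax = -4
Saddle point exists! Game value = -4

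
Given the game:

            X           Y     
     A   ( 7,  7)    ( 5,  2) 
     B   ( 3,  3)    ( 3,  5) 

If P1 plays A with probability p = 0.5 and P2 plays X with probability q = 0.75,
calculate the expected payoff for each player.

E[P1] = 4.75, E[P2] = 4.625

Work:
E[P1] = p·q·π₁(A,X) + p·(1-q)·π₁(A,Y) + (1-p)·q·π₁(B,X) + (1-p)·(1-q)·π₁(B,Y)
= 0.5·0.75·7 + 0.5·0.25·5 + 0.5·0.75·3 + 0.5·0.25·3
= 4.75

E[P2] = 4.625 (similar calculation)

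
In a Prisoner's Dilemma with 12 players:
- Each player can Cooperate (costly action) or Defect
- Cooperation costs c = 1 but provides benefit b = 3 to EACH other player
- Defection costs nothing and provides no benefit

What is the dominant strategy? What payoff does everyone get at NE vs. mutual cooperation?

Dominant: Defect; NE payoff = 0; Coop payoff = 32

Work:
Defect dominates (saves cost c = 1, benefit to others is external)
NE: All defect → everyone gets 0
If all cooperate: each receives (11)×3 - 1 = 32
Social dilemma: 32 > 0 but NE gives 0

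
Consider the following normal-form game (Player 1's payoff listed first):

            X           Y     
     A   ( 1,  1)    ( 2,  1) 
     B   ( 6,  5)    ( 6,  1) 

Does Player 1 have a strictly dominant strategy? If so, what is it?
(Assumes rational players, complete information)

Yes, Player 1's strictly dominant strategy is B

Work:
A strategy strictly dominates another if it gives a strictly higher payoff against every opponent action. Compare each pair of P1's strategies column-by-column:
  A vs B: [1 vs 6, 2 vs 6] → A does not strictly dominate B (column X: 1 ≤ 6)
  B vs A: [6 vs 1, 6 vs 2] → B strictly dominates A
B strictly dominates every other strategy → strictly dominant.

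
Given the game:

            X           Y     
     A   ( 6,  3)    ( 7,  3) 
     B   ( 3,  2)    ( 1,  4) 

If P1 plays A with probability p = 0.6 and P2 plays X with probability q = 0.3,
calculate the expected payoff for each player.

E[P1] = 4.66, E[P2] = 3.16

Work:
E[P1] = p·q·π₁(A,X) + p·(1-q)·π₁(A,Y) + (1-p)·q·π₁(B,X) + (1-p)·(1-q)·π₁(B,Y)
= 0.6·0.3·6 + 0.6·0.7·7 + 0.4·0.3·3 + 0.4·0.7·1
= 4.66

E[P2] = 3.16 (similar calculation)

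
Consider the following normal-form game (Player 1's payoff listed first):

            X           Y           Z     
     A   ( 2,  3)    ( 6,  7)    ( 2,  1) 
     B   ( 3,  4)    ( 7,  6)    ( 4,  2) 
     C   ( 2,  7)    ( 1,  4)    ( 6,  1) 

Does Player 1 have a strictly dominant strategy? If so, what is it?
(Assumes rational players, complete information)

No strictly dominant strategy exists for Player 1

Work:
A strategy strictly dominates another if it gives a strictly higher payoff against every opponent action. Compare each pair of P1's strategies column-by-column:
  A vs B: [2 vs 3, 6 vs 7, 2 vs 4] → A does not strictly dominate B (column X: 2 ≤ 3)
  A vs C: [2 vs 2, 6 vs 1, 2 vs 6] → A does not strictly dominate C (column X: 2 ≤ 2)
  B vs A: [3 vs 2, 7 vs 6, 4 vs 2] → B strictly dominates A
  B vs C: [3 vs 2, 7 vs 1, 4 vs 6] → B does not strictly dominate C (column Z: 4 ≤ 6)
  C vs A: [2 vs 2, 1 vs 6, 6 vs 2] → C does not strictly dominate A (column X: 2 ≤ 2)
  C vs B: [2 vs 3, 1 vs 7, 6 vs 4] → C does not strictly dominate B (column X: 2 ≤ 3)
No single strategy strictly dominates all others → no strictly dominant strategy.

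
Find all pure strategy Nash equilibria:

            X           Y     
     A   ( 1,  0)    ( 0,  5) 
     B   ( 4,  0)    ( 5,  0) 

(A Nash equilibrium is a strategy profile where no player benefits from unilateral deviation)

Nash equilibrium: (B, X), (B, Y)

Work:
Best responses:
  P1 vs X: payoffs [1, 4] → best response B (payoff 4)
  P1 vs Y: payoffs [0, 5] → best response B (payoff 5)
  P2 vs A: payoffs [0, 5] → best response Y (payoff 5)
  P2 vs B: payoffs [0, 0] → best response X/Y (payoff 0)
Mutual best responses: (B,X), (B,Y) → Nash equilibria.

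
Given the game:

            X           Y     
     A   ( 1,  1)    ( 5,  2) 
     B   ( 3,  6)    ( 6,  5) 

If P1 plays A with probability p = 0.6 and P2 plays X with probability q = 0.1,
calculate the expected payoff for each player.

E[P1] = 5.04, E[P2] = 3.18

Work:
E[P1] = p·q·π₁(A,X) + p·(1-q)·π₁(A,Y) + (1-p)·q·π₁(B,X) + (1-p)·(1-q)·π₁(B,Y)
= 0.6·0.1·1 + 0.6·0.9·5 + 0.4·0.1·3 + 0.4·0.9·6
= 5.04

E[P2] = 3.18 (similar calculation)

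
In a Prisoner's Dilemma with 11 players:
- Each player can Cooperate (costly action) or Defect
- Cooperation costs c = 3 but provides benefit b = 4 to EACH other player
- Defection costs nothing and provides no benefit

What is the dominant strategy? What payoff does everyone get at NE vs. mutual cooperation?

Dominant: Defect; NE payoff = 0; Coop payoff = 37

Work:
Defect dominates (saves cost c = 3, benefit to others is external)
NE: All defect → everyone gets 0
If all cooperate: each receives (10)×4 - 3 = 37
Social dilemma: 37 > 0 but NE gives 0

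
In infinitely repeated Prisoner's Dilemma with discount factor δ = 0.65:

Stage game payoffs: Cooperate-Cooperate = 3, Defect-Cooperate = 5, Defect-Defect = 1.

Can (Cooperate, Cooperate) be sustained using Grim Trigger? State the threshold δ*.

δ* = 0.5; since δ = 0.65 ≥ 0.5, cooperation can be sustained

Work:
For Grim Trigger:
Cooperate forever: 3/(1-δ)
Defect then punished: 5 + 1·δ/(1-δ)
Need: 3/(1-δ) ≥ 5 + 1·δ/(1-δ)
Solving: δ ≥ (T-R)/(T-P) = (5-3)/(5-1) = 0.5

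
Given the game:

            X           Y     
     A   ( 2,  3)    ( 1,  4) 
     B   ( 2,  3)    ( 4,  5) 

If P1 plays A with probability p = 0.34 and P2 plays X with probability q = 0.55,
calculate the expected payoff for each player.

E[P1] = 2.441, E[P2] = 3.747

Work:
E[P1] = p·q·π₁(A,X) + p·(1-q)·π₁(A,Y) + (1-p)·q·π₁(B,X) + (1-p)·(1-q)·π₁(B,Y)
= 0.34·0.55·2 + 0.34·0.45·1 + 0.66·0.55·2 + 0.66·0.45·4
= 2.441

E[P2] = 3.747 (similar calculation)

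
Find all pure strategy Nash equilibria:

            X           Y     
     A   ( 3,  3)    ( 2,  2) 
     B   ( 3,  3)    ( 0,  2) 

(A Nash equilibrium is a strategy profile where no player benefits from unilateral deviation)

Nash equilibrium: (A, X), (B, X)

Work:
Best responses:
  P1 vs X: payoffs [3, 3] → best response A/B (payoff 3)
  P1 vs Y: payoffs [2, 0] → best response A (payoff 2)
  P2 vs A: payoffs [3, 2] → best response X (payoff 3)
  P2 vs B: payoffs [3, 2] → best response X (payoff 3)
Mutual best responses: (A,X), (B,X) → Nash equilibria.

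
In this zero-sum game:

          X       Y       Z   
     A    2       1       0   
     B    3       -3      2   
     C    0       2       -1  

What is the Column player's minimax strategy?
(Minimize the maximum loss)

Column should play Y or Z (all achieve the minimum), value = 2

Work:
Column player minimizes Row's maximum payoff:
Column X: max payoff to Row = 3
Column Y: max payoff to Row = 2
Column Z: max payoff to Row = 2
Minimum is 2, achieved by columns Y, Z (tied).
Each of Y or Z is a minimax strategy.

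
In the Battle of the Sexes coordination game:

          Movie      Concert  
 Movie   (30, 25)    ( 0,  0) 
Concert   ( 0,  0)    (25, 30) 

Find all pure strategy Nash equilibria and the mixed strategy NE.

Pure NE: (Movie, Movie) and (Concert, Concert); Mixed NE: p = 0.5455, q = 0.4545

Work:
Check pure NE:
(Movie, Movie): (30, 25) - no unilateral deviation beneficial
(Concert, Concert): (25, 30) - no unilateral deviation beneficial
Mixed NE: P1 plays Movie with p = 0.5455, P2 plays Movie with q = 0.4545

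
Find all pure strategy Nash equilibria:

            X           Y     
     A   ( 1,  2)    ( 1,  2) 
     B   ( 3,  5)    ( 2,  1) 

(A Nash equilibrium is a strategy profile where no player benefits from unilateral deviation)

Nash equilibrium: (B, X)

Work:
Best responses:
  P1 vs X: payoffs [1, 3] → best response B (payoff 3)
  P1 vs Y: payoffs [1, 2] → best response B (payoff 2)
  P2 vs A: payoffs [2, 2] → best response X/Y (payoff 2)
  P2 vs B: payoffs [5, 1] → best response X (payoff 5)
Mutual best responses: (B,X) → Nash equilibria.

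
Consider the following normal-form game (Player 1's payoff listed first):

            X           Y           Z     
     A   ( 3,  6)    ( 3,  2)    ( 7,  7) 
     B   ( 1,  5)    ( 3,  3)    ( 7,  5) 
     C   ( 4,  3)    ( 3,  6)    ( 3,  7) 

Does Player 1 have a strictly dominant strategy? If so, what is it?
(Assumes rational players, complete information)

No strictly dominant strategy exists for Player 1

Work:
A strategy strictly dominates another if it gives a strictly higher payoff against every opponent action. Compare each pair of P1's strategies column-by-column:
  A vs B: [3 vs 1, 3 vs 3, 7 vs 7] → A does not strictly dominate B (column Y: 3 ≤ 3)
  A vs C: [3 vs 4, 3 vs 3, 7 vs 3] → A does not strictly dominate C (column X: 3 ≤ 4)
  B vs A: [1 vs 3, 3 vs 3, 7 vs 7] → B does not strictly dominate A (column X: 1 ≤ 3)
  B vs C: [1 vs 4, 3 vs 3, 7 vs 3] → B does not strictly dominate C (column X: 1 ≤ 4)
  C vs A: [4 vs 3, 3 vs 3, 3 vs 7] → C does not strictly dominate A (column Y: 3 ≤ 3)
  C vs B: [4 vs 1, 3 vs 3, 3 vs 7] → C does not strictly dominate B (column Y: 3 ≤ 3)
No single strategy strictly dominates all others → no strictly dominant strategy.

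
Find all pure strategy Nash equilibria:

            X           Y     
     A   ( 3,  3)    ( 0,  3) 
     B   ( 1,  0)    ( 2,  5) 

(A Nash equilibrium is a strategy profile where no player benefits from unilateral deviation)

Nash equilibrium: (A, X), (B, Y)

Work:
Best responses:
  P1 vs X: payoffs [3, 1] → best response A (payoff 3)
  P1 vs Y: payoffs [0, 2] → best response B (payoff 2)
  P2 vs A: payoffs [3, 3] → best response X/Y (payoff 3)
  P2 vs B: payoffs [0, 5] → best response Y (payoff 5)
Mutual best responses: (A,X), (B,Y) → Nash equilibria.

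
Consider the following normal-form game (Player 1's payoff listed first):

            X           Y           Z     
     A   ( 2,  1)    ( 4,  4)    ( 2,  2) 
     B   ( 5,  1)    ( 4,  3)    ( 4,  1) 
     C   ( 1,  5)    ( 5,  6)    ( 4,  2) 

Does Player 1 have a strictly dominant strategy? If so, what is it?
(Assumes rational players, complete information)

No strictly dominant strategy exists for Player 1

Work:
A strategy strictly dominates another if it gives a strictly higher payoff against every opponent action. Compare each pair of P1's strategies column-by-column:
  A vs B: [2 vs 5, 4 vs 4, 2 vs 4] → A does not strictly dominate B (column X: 2 ≤ 5)
  A vs C: [2 vs 1, 4 vs 5, 2 vs 4] → A does not strictly dominate C (column Y: 4 ≤ 5)
  B vs A: [5 vs 2, 4 vs 4, 4 vs 2] → B does not strictly dominate A (column Y: 4 ≤ 4)
  B vs C: [5 vs 1, 4 vs 5, 4 vs 4] → B does not strictly dominate C (column Y: 4 ≤ 5)
  C vs A: [1 vs 2, 5 vs 4, 4 vs 2] → C does not strictly dominate A (column X: 1 ≤ 2)
  C vs B: [1 vs 5, 5 vs 4, 4 vs 4] → C does not strictly dominate B (column X: 1 ≤ 5)
No single strategy strictly dominates all others → no strictly dominant strategy.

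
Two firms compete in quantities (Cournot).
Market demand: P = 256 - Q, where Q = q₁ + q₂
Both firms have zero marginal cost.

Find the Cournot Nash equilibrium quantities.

q₁* = q₂* = 85.33; P* = 85.33

Work:
Profit: π_i = P·q_i = (a - q_i - q_j)·q_i
FOC: ∂π_i/∂q_i = a - 2q_i - q_j = 0
Reaction function: q_i = (256 - q_j)/2
Symmetry: q* = 256/3 = 85.33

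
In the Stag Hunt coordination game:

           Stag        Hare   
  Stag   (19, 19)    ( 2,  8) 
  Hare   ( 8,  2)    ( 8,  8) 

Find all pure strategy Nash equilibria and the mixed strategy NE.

Pure NE: (Stag, Stag) and (Hare, Hare); Mixed NE: p = 0.3529, q = 0.3529

Work:
Check pure NE:
(Stag, Stag): (19, 19) - no unilateral deviation beneficial
(Hare, Hare): (8, 8) - no unilateral deviation beneficial
Mixed NE: P1 plays Stag with p = 0.3529, P2 plays Stag with q = 0.3529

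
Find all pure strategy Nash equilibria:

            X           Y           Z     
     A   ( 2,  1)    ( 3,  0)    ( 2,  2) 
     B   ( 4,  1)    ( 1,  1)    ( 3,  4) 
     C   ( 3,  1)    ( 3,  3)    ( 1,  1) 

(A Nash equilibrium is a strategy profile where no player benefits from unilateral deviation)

Nash equilibrium: (B, Z), (C, Y)

Work:
Best responses:
  P1 vs X: payoffs [2, 4, 3] → best response B (payoff 4)
  P1 vs Y: payoffs [3, 1, 3] → best response A/C (payoff 3)
  P1 vs Z: payoffs [2, 3, 1] → best response B (payoff 3)
  P2 vs A: payoffs [1, 0, 2] → best response Z (payoff 2)
  P2 vs B: payoffs [1, 1, 4] → best response Z (payoff 4)
  P2 vs C: payoffs [1, 3, 1] → best response Y (payoff 3)
Mutual best responses: (B,Z), (C,Y) → Nash equilibria.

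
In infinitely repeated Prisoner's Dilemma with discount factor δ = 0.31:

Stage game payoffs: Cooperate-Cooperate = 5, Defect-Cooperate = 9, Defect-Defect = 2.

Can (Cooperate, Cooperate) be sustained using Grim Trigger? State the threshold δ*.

δ* = 0.5714; since δ = 0.31 < 0.5714, cooperation cannot be sustained

Work:
For Grim Trigger:
Cooperate forever: 5/(1-δ)
Defect then punished: 9 + 2·δ/(1-δ)
Need: 5/(1-δ) ≥ 9 + 2·δ/(1-δ)
Solving: δ ≥ (T-R)/(T-P) = (9-5)/(9-2) = 0.5714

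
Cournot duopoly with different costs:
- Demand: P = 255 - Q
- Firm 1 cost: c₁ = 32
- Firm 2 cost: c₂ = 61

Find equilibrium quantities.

q₁* = 84.0, q₂* = 55.0

Work:
Reaction: q₁ = (255 - 32 - q₂)/2
Reaction: q₂ = (255 - 61 - q₁)/2
Solve simultaneously:
q₁* = (255 - 2×32 + 61)/3 = 84.0
q₂* = (255 - 2×61 + 32)/3 = 55.0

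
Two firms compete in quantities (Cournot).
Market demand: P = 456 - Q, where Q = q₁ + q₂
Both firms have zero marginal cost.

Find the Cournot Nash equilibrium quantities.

q₁* = q₂* = 152.0; P* = 152.0

Work:
Profit: π_i = P·q_i = (a - q_i - q_j)·q_i
FOC: ∂π_i/∂q_i = a - 2q_i - q_j = 0
Reaction function: q_i = (456 - q_j)/2
Symmetry: q* = 456/3 = 152.0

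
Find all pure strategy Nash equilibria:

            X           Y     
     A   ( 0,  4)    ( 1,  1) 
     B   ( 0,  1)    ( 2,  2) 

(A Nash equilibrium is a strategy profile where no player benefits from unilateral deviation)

Nash equilibrium: (A, X), (B, Y)

Work:
Best responses:
  P1 vs X: payoffs [0, 0] → best response A/B (payoff 0)
  P1 vs Y: payoffs [1, 2] → best response B (payoff 2)
  P2 vs A: payoffs [4, 1] → best response X (payoff 4)
  P2 vs B: payoffs [1, 2] → best response Y (payoff 2)
Mutual best responses: (A,X), (B,Y) → Nash equilibria.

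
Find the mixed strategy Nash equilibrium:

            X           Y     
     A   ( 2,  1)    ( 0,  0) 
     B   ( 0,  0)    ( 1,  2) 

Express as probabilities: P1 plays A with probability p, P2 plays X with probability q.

p = 0.6667, q = 0.3333

Work:
Find probabilities that make opponent indifferent:
P2 chooses q to make P1 indifferent between A and B
P1 chooses p to make P2 indifferent between X and Y
Mixed NE: P1 plays (A: 0.6667, B: 0.3333), P2 plays (X: 0.3333, Y: 0.6667)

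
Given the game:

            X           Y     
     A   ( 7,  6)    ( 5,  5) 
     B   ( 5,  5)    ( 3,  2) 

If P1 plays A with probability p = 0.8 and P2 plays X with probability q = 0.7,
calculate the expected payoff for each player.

E[P1] = 6.0, E[P2] = 5.38

Work:
E[P1] = p·q·π₁(A,X) + p·(1-q)·π₁(A,Y) + (1-p)·q·π₁(B,X) + (1-p)·(1-q)·π₁(B,Y)
= 0.8·0.7·7 + 0.8·0.3·5 + 0.2·0.7·5 + 0.2·0.3·3
= 6.0

E[P2] = 5.38 (similar calculation)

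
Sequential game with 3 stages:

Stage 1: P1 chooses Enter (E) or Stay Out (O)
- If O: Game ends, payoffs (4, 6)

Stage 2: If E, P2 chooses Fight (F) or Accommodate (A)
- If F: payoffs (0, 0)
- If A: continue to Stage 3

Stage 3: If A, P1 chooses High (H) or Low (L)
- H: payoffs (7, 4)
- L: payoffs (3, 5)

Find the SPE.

SPE: (E, A, H); Outcome (7, 4)

Work:
Stage 3: P1 chooses H (7 vs 3)
Stage 2: P2: F->0, A->4 (anticipating H). Choose A
Stage 1: P1: O->4, E->7 (anticipating A, H). Choose E
SPE path: E -> A -> H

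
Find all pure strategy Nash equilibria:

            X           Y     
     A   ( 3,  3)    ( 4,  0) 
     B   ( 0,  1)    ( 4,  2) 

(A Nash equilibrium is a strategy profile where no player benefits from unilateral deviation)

Nash equilibrium: (A, X), (B, Y)

Work:
Best responses:
  P1 vs X: payoffs [3, 0] → best response A (payoff 3)
  P1 vs Y: payoffs [4, 4] → best response A/B (payoff 4)
  P2 vs A: payoffs [3, 0] → best response X (payoff 3)
  P2 vs B: payoffs [1, 2] → best response Y (payoff 2)
Mutual best responses: (A,X), (B,Y) → Nash equilibria.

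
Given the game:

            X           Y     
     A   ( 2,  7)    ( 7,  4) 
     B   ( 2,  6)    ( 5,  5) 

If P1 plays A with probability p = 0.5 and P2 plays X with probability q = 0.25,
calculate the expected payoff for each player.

E[P1] = 5.0, E[P2] = 5.0

Work:
E[P1] = p·q·π₁(A,X) + p·(1-q)·π₁(A,Y) + (1-p)·q·π₁(B,X) + (1-p)·(1-q)·π₁(B,Y)
= 0.5·0.25·2 + 0.5·0.75·7 + 0.5·0.25·2 + 0.5·0.75·5
= 5.0

E[P2] = 5.0 (similar calculation)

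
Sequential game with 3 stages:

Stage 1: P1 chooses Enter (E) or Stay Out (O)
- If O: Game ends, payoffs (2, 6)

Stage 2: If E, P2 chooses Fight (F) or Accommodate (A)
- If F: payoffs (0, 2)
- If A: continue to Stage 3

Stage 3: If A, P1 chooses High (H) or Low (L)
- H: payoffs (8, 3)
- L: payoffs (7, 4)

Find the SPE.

SPE: (E, A, H); Outcome (8, 3)

Work:
Stage 3: P1 chooses H (8 vs 7)
Stage 2: P2: F->2, A->3 (anticipating H). Choose A
Stage 1: P1: O->2, E->8 (anticipating A, H). Choose E
SPE path: E -> A -> H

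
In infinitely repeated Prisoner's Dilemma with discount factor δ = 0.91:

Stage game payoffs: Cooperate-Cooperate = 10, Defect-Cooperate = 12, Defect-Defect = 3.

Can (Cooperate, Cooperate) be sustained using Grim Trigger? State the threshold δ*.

δ* = 0.2222; since δ = 0.91 ≥ 0.2222, cooperation can be sustained

Work:
For Grim Trigger:
Cooperate forever: 10/(1-δ)
Defect then punished: 12 + 3·δ/(1-δ)
Need: 10/(1-δ) ≥ 12 + 3·δ/(1-δ)
Solving: δ ≥ (T-R)/(T-P) = (12-10)/(12-3) = 0.2222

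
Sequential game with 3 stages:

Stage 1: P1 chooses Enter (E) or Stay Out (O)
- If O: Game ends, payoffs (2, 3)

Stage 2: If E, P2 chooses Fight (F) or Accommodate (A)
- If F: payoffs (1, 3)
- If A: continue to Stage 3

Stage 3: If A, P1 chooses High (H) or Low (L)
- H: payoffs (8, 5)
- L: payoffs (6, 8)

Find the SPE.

SPE: (E, A, H); Outcome (8, 5)

Work:
Stage 3: P1 chooses H (8 vs 6)
Stage 2: P2: F->3, A->5 (anticipating H). Choose A
Stage 1: P1: O->2, E->8 (anticipating A, H). Choose E
SPE path: E -> A -> H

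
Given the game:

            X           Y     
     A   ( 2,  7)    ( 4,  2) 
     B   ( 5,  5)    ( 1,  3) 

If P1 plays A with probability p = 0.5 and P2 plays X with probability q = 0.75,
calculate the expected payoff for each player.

E[P1] = 3.25, E[P2] = 5.125

Work:
E[P1] = p·q·π₁(A,X) + p·(1-q)·π₁(A,Y) + (1-p)·q·π₁(B,X) + (1-p)·(1-q)·π₁(B,Y)
= 0.5·0.75·2 + 0.5·0.25·4 + 0.5·0.75·5 + 0.5·0.25·1
= 3.25

E[P2] = 5.125 (similar calculation)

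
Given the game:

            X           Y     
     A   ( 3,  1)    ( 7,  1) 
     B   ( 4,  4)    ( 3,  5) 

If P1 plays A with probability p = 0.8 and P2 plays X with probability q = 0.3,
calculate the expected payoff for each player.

E[P1] = 5.3, E[P2] = 1.74

Work:
E[P1] = p·q·π₁(A,X) + p·(1-q)·π₁(A,Y) + (1-p)·q·π₁(B,X) + (1-p)·(1-q)·π₁(B,Y)
= 0.8·0.3·3 + 0.8·0.7·7 + 0.2·0.3·4 + 0.2·0.7·3
= 5.3

E[P2] = 1.74 (similar calculation)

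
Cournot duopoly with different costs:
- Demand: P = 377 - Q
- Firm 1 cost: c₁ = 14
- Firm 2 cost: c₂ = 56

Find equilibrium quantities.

q₁* = 135.0, q₂* = 93.0

Work:
Reaction: q₁ = (377 - 14 - q₂)/2
Reaction: q₂ = (377 - 56 - q₁)/2
Solve simultaneously:
q₁* = (377 - 2×14 + 56)/3 = 135.0
q₂* = (377 - 2×56 + 14)/3 = 93.0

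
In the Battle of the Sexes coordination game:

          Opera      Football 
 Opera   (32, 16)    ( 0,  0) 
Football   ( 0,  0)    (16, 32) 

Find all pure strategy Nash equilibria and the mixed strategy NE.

Pure NE: (Opera, Opera) and (Football, Football); Mixed NE: p = 0.6667, q = 0.3333

Work:
Check pure NE:
(Opera, Opera): (32, 16) - no unilateral deviation beneficial
(Football, Football): (16, 32) - no unilateral deviation beneficial
Mixed NE: P1 plays Opera with p = 0.6667, P2 plays Opera with q = 0.3333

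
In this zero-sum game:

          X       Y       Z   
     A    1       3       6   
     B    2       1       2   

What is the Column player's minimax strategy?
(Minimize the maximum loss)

Column should play X, value = 2

Work:
Column player minimizes Row's maximum payoff:
Column X: max payoff to Row = 2
Column Y: max payoff to Row = 3
Column Z: max payoff to Row = 6
Minimum is 2, achieved by column X.
Minimax strategy: X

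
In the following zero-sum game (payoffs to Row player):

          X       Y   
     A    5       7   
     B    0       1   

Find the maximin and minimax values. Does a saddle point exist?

Maximin = 5, Minimax = 5, Saddle: True

Work:
Row minimums: [5, 0] → maximin = 5
Column maximums: [5, 7] → minimax = 5
Saddle point exists! Game value = 5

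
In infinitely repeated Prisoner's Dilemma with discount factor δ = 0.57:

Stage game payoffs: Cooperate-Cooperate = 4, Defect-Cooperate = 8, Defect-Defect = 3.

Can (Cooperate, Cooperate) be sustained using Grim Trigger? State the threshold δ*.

δ* = 0.8; since δ = 0.57 < 0.8, cooperation cannot be sustained

Work:
For Grim Trigger:
Cooperate forever: 4/(1-δ)
Defect then punished: 8 + 3·δ/(1-δ)
Need: 4/(1-δ) ≥ 8 + 3·δ/(1-δ)
Solving: δ ≥ (T-R)/(T-P) = (8-4)/(8-3) = 0.8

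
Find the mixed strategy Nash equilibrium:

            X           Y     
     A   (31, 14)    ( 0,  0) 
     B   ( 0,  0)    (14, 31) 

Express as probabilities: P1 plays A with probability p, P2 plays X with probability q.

p = 0.6889, q = 0.3111

Work:
Find probabilities that make opponent indifferent:
P2 chooses q to make P1 indifferent between A and B
P1 chooses p to make P2 indifferent between X and Y
Mixed NE: P1 plays (A: 0.6889, B: 0.3111), P2 plays (X: 0.3111, Y: 0.6889)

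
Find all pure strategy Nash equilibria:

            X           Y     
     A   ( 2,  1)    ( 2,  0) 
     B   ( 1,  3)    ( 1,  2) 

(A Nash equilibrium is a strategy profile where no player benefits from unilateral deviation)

Nash equilibrium: (A, X)

Work:
Best responses:
  P1 vs X: payoffs [2, 1] → best response A (payoff 2)
  P1 vs Y: payoffs [2, 1] → best response A (payoff 2)
  P2 vs A: payoffs [1, 0] → best response X (payoff 1)
  P2 vs B: payoffs [3, 2] → best response X (payoff 3)
Mutual best responses: (A,X) → Nash equilibria.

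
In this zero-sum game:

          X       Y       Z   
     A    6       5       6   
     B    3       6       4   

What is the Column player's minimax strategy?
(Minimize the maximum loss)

Column should play X or Y or Z (all achieve the minimum), value = 6

Work:
Column player minimizes Row's maximum payoff:
Column X: max payoff to Row = 6
Column Y: max payoff to Row = 6
Column Z: max payoff to Row = 6
Minimum is 6, achieved by columns X, Y, Z (tied).
Each of X or Y or Z is a minimax strategy.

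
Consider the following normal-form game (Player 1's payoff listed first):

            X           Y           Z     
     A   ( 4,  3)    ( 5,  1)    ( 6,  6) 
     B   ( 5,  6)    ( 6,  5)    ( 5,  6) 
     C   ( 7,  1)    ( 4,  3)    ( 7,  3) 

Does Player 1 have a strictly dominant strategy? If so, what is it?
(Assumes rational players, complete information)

No strictly dominant strategy exists for Player 1

Work:
A strategy strictly dominates another if it gives a strictly higher payoff against every opponent action. Compare each pair of P1's strategies column-by-column:
  A vs B: [4 vs 5, 5 vs 6, 6 vs 5] → A does not strictly dominate B (column X: 4 ≤ 5)
  A vs C: [4 vs 7, 5 vs 4, 6 vs 7] → A does not strictly dominate C (column X: 4 ≤ 7)
  B vs A: [5 vs 4, 6 vs 5, 5 vs 6] → B does not strictly dominate A (column Z: 5 ≤ 6)
  B vs C: [5 vs 7, 6 vs 4, 5 vs 7] → B does not strictly dominate C (column X: 5 ≤ 7)
  C vs A: [7 vs 4, 4 vs 5, 7 vs 6] → C does not strictly dominate A (column Y: 4 ≤ 5)
  C vs B: [7 vs 5, 4 vs 6, 7 vs 5] → C does not strictly dominate B (column Y: 4 ≤ 6)
No single strategy strictly dominates all others → no strictly dominant strategy.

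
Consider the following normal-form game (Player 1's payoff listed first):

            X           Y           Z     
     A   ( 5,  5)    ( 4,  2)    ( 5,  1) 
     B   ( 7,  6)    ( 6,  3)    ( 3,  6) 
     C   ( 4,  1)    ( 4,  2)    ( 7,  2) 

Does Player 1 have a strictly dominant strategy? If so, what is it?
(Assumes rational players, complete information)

No strictly dominant strategy exists for Player 1

Work:
A strategy strictly dominates another if it gives a strictly higher payoff against every opponent action. Compare each pair of P1's strategies column-by-column:
  A vs B: [5 vs 7, 4 vs 6, 5 vs 3] → A does not strictly dominate B (column X: 5 ≤ 7)
  A vs C: [5 vs 4, 4 vs 4, 5 vs 7] → A does not strictly dominate C (column Y: 4 ≤ 4)
  B vs A: [7 vs 5, 6 vs 4, 3 vs 5] → B does not strictly dominate A (column Z: 3 ≤ 5)
  B vs C: [7 vs 4, 6 vs 4, 3 vs 7] → B does not strictly dominate C (column Z: 3 ≤ 7)
  C vs A: [4 vs 5, 4 vs 4, 7 vs 5] → C does not strictly dominate A (column X: 4 ≤ 5)
  C vs B: [4 vs 7, 4 vs 6, 7 vs 3] → C does not strictly dominate B (column X: 4 ≤ 7)
No single strategy strictly dominates all others → no strictly dominant strategy.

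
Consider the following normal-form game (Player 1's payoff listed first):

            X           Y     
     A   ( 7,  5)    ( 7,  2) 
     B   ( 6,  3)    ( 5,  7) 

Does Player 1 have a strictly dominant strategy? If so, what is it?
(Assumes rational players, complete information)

Yes, Player 1's strictly dominant strategy is A

Work:
A strategy strictly dominates another if it gives a strictly higher payoff against every opponent action. Compare each pair of P1's strategies column-by-column:
  A vs B: [7 vs 6, 7 vs 5] → A strictly dominates B
  B vs A: [6 vs 7, 5 vs 7] → B does not strictly dominate A (column X: 6 ≤ 7)
A strictly dominates every other strategy → strictly dominant.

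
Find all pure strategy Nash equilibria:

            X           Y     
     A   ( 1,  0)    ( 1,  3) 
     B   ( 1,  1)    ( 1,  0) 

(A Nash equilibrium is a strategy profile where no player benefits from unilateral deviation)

Nash equilibrium: (A, Y), (B, X)

Work:
Best responses:
  P1 vs X: payoffs [1, 1] → best response A/B (payoff 1)
  P1 vs Y: payoffs [1, 1] → best response A/B (payoff 1)
  P2 vs A: payoffs [0, 3] → best response Y (payoff 3)
  P2 vs B: payoffs [1, 0] → best response X (payoff 1)
Mutual best responses: (A,Y), (B,X) → Nash equilibria.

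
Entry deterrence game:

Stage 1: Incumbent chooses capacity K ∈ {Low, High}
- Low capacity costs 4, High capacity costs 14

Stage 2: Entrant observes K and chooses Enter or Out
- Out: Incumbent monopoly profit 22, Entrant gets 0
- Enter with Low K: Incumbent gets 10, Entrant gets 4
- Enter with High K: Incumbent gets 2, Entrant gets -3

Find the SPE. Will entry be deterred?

SPE: (High, Enter|Low, Out|High); Entry deterred. Incumbent net profit = 8

Work:
After Low K: Entrant enters (4 > 0)
After High K: Entrant stays out (-3 < 0)
Incumbent: Low → 10−4=6, High → 22−14=8
Incumbent chooses High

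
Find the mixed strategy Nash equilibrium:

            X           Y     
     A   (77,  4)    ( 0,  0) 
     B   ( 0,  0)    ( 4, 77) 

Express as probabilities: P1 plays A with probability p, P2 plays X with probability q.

p = 0.9506, q = 0.0494

Work:
Find probabilities that make opponent indifferent:
P2 chooses q to make P1 indifferent between A and B
P1 chooses p to make P2 indifferent between X and Y
Mixed NE: P1 plays (A: 0.9506, B: 0.0494), P2 plays (X: 0.0494, Y: 0.9506)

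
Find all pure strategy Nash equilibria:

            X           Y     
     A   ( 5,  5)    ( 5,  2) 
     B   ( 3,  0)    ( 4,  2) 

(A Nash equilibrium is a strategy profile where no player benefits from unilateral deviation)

Nash equilibrium: (A, X)

Work:
Best responses:
  P1 vs X: payoffs [5, 3] → best response A (payoff 5)
  P1 vs Y: payoffs [5, 4] → best response A (payoff 5)
  P2 vs A: payoffs [5, 2] → best response X (payoff 5)
  P2 vs B: payoffs [0, 2] → best response Y (payoff 2)
Mutual best responses: (A,X) → Nash equilibria.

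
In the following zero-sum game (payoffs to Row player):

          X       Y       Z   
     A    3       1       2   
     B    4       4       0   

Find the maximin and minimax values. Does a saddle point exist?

Maximin = 1, Minimax = 2, Saddle: False

Work:
Row minimums: [1, 0] → maximin = 1
Column maximums: [4, 4, 2] → minimax = 2
No saddle point (maximin ≠ minimax). Mixed strategy needed.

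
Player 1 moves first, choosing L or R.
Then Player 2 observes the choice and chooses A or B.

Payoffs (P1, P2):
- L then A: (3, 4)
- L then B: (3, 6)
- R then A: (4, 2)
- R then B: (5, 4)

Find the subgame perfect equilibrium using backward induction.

P1 plays R, P2 plays B after L and B after R; Payoff (5, 4)

Work:
Backward induction:
After L: P2 chooses B → P1 gets 3
After R: P2 chooses B → P1 gets 5
P1 chooses R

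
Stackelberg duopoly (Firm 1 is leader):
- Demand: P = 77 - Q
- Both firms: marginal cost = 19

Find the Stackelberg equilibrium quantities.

q₁* (leader) = 29.0, q₂* (follower) = 14.5

Work:
Follower's reaction: q₂ = (a - c - q₁)/2
Leader substitutes: π₁ = q₁·(a - q₁ - (a-c-q₁)/2 - c)
FOC: q₁* = (77 - 19)/2 = 29.00
Then: q₂* = (77 - 19 - 29.0)/2 = 14.50
Leader has first-mover advantage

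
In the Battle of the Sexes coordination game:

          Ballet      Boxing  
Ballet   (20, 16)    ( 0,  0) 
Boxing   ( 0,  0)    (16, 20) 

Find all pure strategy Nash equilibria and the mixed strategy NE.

Pure NE: (Ballet, Ballet) and (Boxing, Boxing); Mixed NE: p = 0.5556, q = 0.4444

Work:
Check pure NE:
(Ballet, Ballet): (20, 16) - no unilateral deviation beneficial
(Boxing, Boxing): (16, 20) - no unilateral deviation beneficial
Mixed NE: P1 plays Ballet with p = 0.5556, P2 plays Ballet with q = 0.4444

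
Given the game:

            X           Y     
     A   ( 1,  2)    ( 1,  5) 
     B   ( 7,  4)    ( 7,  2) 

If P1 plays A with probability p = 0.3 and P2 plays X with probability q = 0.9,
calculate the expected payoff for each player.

E[P1] = 5.2, E[P2] = 3.35

Work:
E[P1] = p·q·π₁(A,X) + p·(1-q)·π₁(A,Y) + (1-p)·q·π₁(B,X) + (1-p)·(1-q)·π₁(B,Y)
= 0.3·0.9·1 + 0.3·0.1·1 + 0.7·0.9·7 + 0.7·0.1·7
= 5.2

E[P2] = 3.35 (similar calculation)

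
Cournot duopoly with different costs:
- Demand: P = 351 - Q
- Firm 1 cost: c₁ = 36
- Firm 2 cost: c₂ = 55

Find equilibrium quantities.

q₁* = 111.33, q₂* = 92.33

Work:
Reaction: q₁ = (351 - 36 - q₂)/2
Reaction: q₂ = (351 - 55 - q₁)/2
Solve simultaneously:
q₁* = (351 - 2×36 + 55)/3 = 111.33
q₂* = (351 - 2×55 + 36)/3 = 92.33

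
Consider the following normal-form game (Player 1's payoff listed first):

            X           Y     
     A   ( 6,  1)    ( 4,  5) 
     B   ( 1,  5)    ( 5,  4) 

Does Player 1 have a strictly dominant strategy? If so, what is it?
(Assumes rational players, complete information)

No strictly dominant strategy exists for Player 1

Work:
A strategy strictly dominates another if it gives a strictly higher payoff against every opponent action. Compare each pair of P1's strategies column-by-column:
  A vs B: [6 vs 1, 4 vs 5] → A does not strictly dominate B (column Y: 4 ≤ 5)
  B vs A: [1 vs 6, 5 vs 4] → B does not strictly dominate A (column X: 1 ≤ 6)
No single strategy strictly dominates all others → no strictly dominant strategy.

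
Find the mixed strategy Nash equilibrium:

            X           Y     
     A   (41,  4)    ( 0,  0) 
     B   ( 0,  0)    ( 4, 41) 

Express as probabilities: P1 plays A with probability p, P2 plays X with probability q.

p = 0.9111, q = 0.0889

Work:
Find probabilities that make opponent indifferent:
P2 chooses q to make P1 indifferent between A and B
P1 chooses p to make P2 indifferent between X and Y
Mixed NE: P1 plays (A: 0.9111, B: 0.0889), P2 plays (X: 0.0889, Y: 0.9111)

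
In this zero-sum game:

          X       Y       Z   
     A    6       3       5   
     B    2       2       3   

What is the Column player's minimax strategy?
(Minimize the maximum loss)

Column should play Y, value = 3

Work:
Column player minimizes Row's maximum payoff:
Column X: max payoff to Row = 6
Column Y: max payoff to Row = 3
Column Z: max payoff to Row = 5
Minimum is 3, achieved by column Y.
Minimax strategy: Y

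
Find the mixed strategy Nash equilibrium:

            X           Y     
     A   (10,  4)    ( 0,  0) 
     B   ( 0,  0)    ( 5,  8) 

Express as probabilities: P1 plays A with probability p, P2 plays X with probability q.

p = 0.6667, q = 0.3333

Work:
Find probabilities that make opponent indifferent:
P2 chooses q to make P1 indifferent between A and B
P1 chooses p to make P2 indifferent between X and Y
Mixed NE: P1 plays (A: 0.6667, B: 0.3333), P2 plays (X: 0.3333, Y: 0.6667)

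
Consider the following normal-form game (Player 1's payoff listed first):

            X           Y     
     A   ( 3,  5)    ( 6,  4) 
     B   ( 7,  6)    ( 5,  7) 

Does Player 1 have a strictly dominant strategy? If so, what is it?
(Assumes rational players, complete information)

No strictly dominant strategy exists for Player 1

Work:
A strategy strictly dominates another if it gives a strictly higher payoff against every opponent action. Compare each pair of P1's strategies column-by-column:
  A vs B: [3 vs 7, 6 vs 5] → A does not strictly dominate B (column X: 3 ≤ 7)
  B vs A: [7 vs 3, 5 vs 6] → B does not strictly dominate A (column Y: 5 ≤ 6)
No single strategy strictly dominates all others → no strictly dominant strategy.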